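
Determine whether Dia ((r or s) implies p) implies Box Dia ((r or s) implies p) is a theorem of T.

No, not valid

Tableau for the negation not (Dia ((r or s) implies p) implies Box Dia ((r or s) implies p)):
1. not (Dia ((r or s) implies p) implies Box Dia ((r or s) implies p)), 0
2. Dia ((r or s) implies p), 0
3. not Box Dia ((r or s) implies p), 0
4. (r or s) implies p, 1
5. p, 1
6. not Dia ((r or s) implies p), 2
7. not ((r or s) implies p), 2
8. r or s, 2
9. not p, 2
10. s, 2
Accessibility: 0R0, 0R1, 0R2, 1R1, 2R2
The negation has an open branch (countermodel exists).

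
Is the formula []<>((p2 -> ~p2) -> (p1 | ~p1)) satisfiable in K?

Satisfiable

1. []<>((p2 -> ~p2) -> (p1 | ~p1)), 0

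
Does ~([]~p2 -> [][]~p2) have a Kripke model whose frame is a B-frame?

Satisfiable

1. ~([]~p2 -> [][]~p2), 0
2. []~p2, 0   [~->-rule on 1]
3. ~[][]~p2, 0   [~->-rule on 1]
4. ~p2, 0   [[]-rule on 2 via 0R0]
5. ~[]~p2, 1   [~[]-rule on 3: fresh world 1, 0R1]
6. ~p2, 1   [[]-rule on 2 via 0R1]
7. p2, 2   [~[]-rule on 5: fresh world 2, 1R2]
Accessibility: 0R0, 0R1, 1R0, 1R1, 1R2, 2R1, 2R2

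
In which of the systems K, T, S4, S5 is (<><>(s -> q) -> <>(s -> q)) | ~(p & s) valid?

S4, S5

T-tableau for the negation ~((<><>(s -> q) -> <>(s -> q)) | ~(p & s)):
1. ~((<><>(s -> q) -> <>(s -> q)) | ~(p & s)), 0
2. ~(<><>(s -> q) -> <>(s -> q)), 0   [~|-rule on 1]
3. p & s, 0   [~|-rule on 1]
4. <><>(s -> q), 0   [~->-rule on 2]
5. ~<>(s -> q), 0   [~->-rule on 2]
6. p, 0   [&-rule on 3]
7. s, 0   [&-rule on 3]
8. ~(s -> q), 0   [~<>-rule on 5 via 0R0]
9. ~q, 0   [~->-rule on 8]
10. <>(s -> q), 1   [<>-rule on 4: fresh world 1, 0R1]
11. ~(s -> q), 1   [~<>-rule on 5 via 0R1]
12. s, 1   [~->-rule on 11]
13. ~q, 1   [~->-rule on 11]
14. s -> q, 2   [<>-rule on 10: fresh world 2, 1R2]
15. q, 2   [->-rule on 14 (branches; this branch)]
Accessibility: 0R0, 0R1, 1R1, 1R2, 2R2
Complete open branch: countermodel on a T-frame, so not valid in T, nor in K (the same frame is also a K-frame).
S4-tableau for the negation ~((<><>(s -> q) -> <>(s -> q)) | ~(p & s)):
1. ~((<><>(s -> q) -> <>(s -> q)) | ~(p & s)), 0
2. ~(<><>(s -> q) -> <>(s -> q)), 0   [~|-rule on 1]
3. p & s, 0   [~|-rule on 1]
4. <><>(s -> q), 0   [~->-rule on 2]
5. ~<>(s -> q), 0   [~->-rule on 2]
6. p, 0   [&-rule on 3]
7. s, 0   [&-rule on 3]
8. ~(s -> q), 0   [~<>-rule on 5 via 0R0]
9. ~q, 0   [~->-rule on 8]
10. <>(s -> q), 1   [<>-rule on 4: fresh world 1, 0R1]
11. ~(s -> q), 1   [~<>-rule on 5 via 0R1]
12. s, 1   [~->-rule on 11]
13. ~q, 1   [~->-rule on 11]
14. s -> q, 2   [<>-rule on 10: fresh world 2, 1R2]
15. ~(s -> q), 2   [~<>-rule on 5 via 0R2]
16. s, 2   [~->-rule on 15]
17. ~q, 2   [~->-rule on 15]
18. q, 2   [->-rule on 14 (branches; this branch)]
Accessibility: 0R0, 0R1, 0R2, 1R1, 1R2, 2R2
Branch closes: q and ~q both at 2.
Every branch closes (one shown): valid in S4, hence also in S5 (every theorem of S4 is a theorem of S5).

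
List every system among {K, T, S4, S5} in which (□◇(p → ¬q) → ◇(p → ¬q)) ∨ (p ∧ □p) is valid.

T, S4, S5

K-tableau for the negation ¬((□◇(p → ¬q) → ◇(p → ¬q)) ∨ (p ∧ □p)):
1. ¬((□◇(p → ¬q) → ◇(p → ¬q)) ∨ (p ∧ □p)), 0
2. ¬(□◇(p → ¬q) → ◇(p → ¬q)), 0   [¬∨-rule on 1]
3. ¬(p ∧ □p), 0   [¬∨-rule on 1]
4. □◇(p → ¬q), 0   [¬→-rule on 2]
5. ¬◇(p → ¬q), 0   [¬→-rule on 2]
6. ¬p, 0   [¬∧-rule on 3 (branches; this branch)]
Complete open branch: countermodel on a K-frame, so not valid in K.
T-tableau for the negation ¬((□◇(p → ¬q) → ◇(p → ¬q)) ∨ (p ∧ □p)):
1. ¬((□◇(p → ¬q) → ◇(p → ¬q)) ∨ (p ∧ □p)), 0
2. ¬(□◇(p → ¬q) → ◇(p → ¬q)), 0   [¬∨-rule on 1]
3. ¬(p ∧ □p), 0   [¬∨-rule on 1]
4. □◇(p → ¬q), 0   [¬→-rule on 2]
5. ¬◇(p → ¬q), 0   [¬→-rule on 2]
6. ◇(p → ¬q), 0   [□-rule on 4 via 0R0]
7. ¬(p → ¬q), 0   [¬◇-rule on 5 via 0R0]
8. p, 0   [¬→-rule on 7]
9. q, 0   [¬→-rule on 7]
10. ¬□p, 0   [¬∧-rule on 3 (branches; this branch)]
11. p → ¬q, 1   [◇-rule on 6: fresh world 1, 0R1]
12. ◇(p → ¬q), 1   [□-rule on 4 via 0R1]
13. ¬(p → ¬q), 1   [¬◇-rule on 5 via 0R1]
14. p, 1   [¬→-rule on 13]
15. q, 1   [¬→-rule on 13]
16. ¬q, 1   [→-rule on 11 (branches; this branch)]
Accessibility: 0R0, 0R1, 1R1
Branch closes: q and ¬q both at 1.
Every branch closes (one shown): valid in T, hence also in S4, S5 (every theorem of T is a theorem of S4 and S5).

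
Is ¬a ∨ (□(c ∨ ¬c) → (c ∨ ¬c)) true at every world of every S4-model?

Yes, valid

Tableau for the negation ¬(¬a ∨ (□(c ∨ ¬c) → (c ∨ ¬c))):
1. ¬(¬a ∨ (□(c ∨ ¬c) → (c ∨ ¬c))), u
2. a, u
3. ¬(□(c ∨ ¬c) → (c ∨ ¬c)), u
4. □(c ∨ ¬c), u
5. ¬(c ∨ ¬c), u
6. ¬c, u
7. c, u
Accessibility: uRu
Branch closes: c and ¬c both at u.
Every branch of the negation's tableau closes; the branch above is one of them.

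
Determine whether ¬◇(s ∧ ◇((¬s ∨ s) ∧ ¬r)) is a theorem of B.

Tableau for the negation ◇(s ∧ ◇((¬s ∨ s) ∧ ¬r)):
1. ◇(s ∧ ◇((¬s ∨ s) ∧ ¬r)), 0
2. s ∧ ◇((¬s ∨ s) ∧ ¬r), 1
3. s, 1
4. ◇((¬s ∨ s) ∧ ¬r), 1
5. (¬s ∨ s) ∧ ¬r, 2
6. ¬s ∨ s, 2
7. ¬r, 2
8. s, 2
Accessibility: 0R0, 0R1, 1R0, 1R1, 1R2, 2R1, 2R2
The negation has an open branch (countermodel exists).

Invalid (countermodel exists)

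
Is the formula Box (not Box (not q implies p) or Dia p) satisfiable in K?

Satisfiable

1. Box (not Box (not q implies p) or Dia p), w0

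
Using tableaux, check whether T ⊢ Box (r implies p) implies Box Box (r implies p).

Tableau for the negation not (Box (r implies p) implies Box Box (r implies p)):
1. not (Box (r implies p) implies Box Box (r implies p)), u
2. Box (r implies p), u   [neg-implies-rule on 1]
3. not Box Box (r implies p), u   [neg-implies-rule on 1]
4. r implies p, u   [Box-rule on 2 via uRu]
5. p, u   [implies-rule on 4 (branches; this branch)]
6. not Box (r implies p), v   [neg-Box-rule on 3: fresh world v, uRv]
7. r implies p, v   [Box-rule on 2 via uRv]
8. p, v   [implies-rule on 7 (branches; this branch)]
9. not (r implies p), w   [neg-Box-rule on 6: fresh world w, vRw]
10. r, w   [neg-implies-rule on 9]
11. not p, w   [neg-implies-rule on 9]
Accessibility: uRu, uRv, vRv, vRw, wRw
The negation has an open branch (countermodel exists).

No, not valid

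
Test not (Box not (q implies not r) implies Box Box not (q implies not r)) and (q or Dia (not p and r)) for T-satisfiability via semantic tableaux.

1. not (Box not (q implies not r) implies Box Box not (q implies not r)) and (q or Dia (not p and r)), 0
2. not (Box not (q implies not r) implies Box Box not (q implies not r)), 0
3. q or Dia (not p and r), 0
4. Box not (q implies not r), 0
5. not Box Box not (q implies not r), 0
6. not (q implies not r), 0
7. q, 0
8. r, 0
9. Dia (not p and r), 0
10. not Box not (q implies not r), 1
11. not (q implies not r), 1
12. q, 1
13. r, 1
14. not p and r, 2
15. not p, 2
16. r, 2
17. not (q implies not r), 2
18. q, 2
19. q implies not r, 3
20. not r, 3
Accessibility: 0R0, 0R1, 0R2, 1R1, 1R3, 2R2, 3R3

Satisfiable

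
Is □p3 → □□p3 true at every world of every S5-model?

Tableau for the negation ¬(□p3 → □□p3):
1. ¬(□p3 → □□p3), u
2. □p3, u
3. ¬□□p3, u
4. p3, u
5. ¬□p3, v
6. p3, v
7. ¬p3, w
8. p3, w
Accessibility: uRu, uRv, uRw, vRu, vRv, vRw, wRu, wRv, wRw
Branch closes: p3 and ¬p3 both at w.
Every branch of the negation's tableau closes; the branch above is one of them.

Valid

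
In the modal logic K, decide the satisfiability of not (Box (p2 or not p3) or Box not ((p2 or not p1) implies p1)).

1. not (Box (p2 or not p3) or Box not ((p2 or not p1) implies p1)), u
2. not Box (p2 or not p3), u
3. not Box not ((p2 or not p1) implies p1), u
4. not (p2 or not p3), v
5. not p2, v
6. p3, v
7. (p2 or not p1) implies p1, w
8. p1, w
Accessibility: uRv, uRw

Satisfiable (open branch found)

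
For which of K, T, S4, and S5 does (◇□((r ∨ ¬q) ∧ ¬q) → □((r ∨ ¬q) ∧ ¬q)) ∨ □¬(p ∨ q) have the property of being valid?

S4-tableau for the negation ¬((◇□((r ∨ ¬q) ∧ ¬q) → □((r ∨ ¬q) ∧ ¬q)) ∨ □¬(p ∨ q)):
1. ¬((◇□((r ∨ ¬q) ∧ ¬q) → □((r ∨ ¬q) ∧ ¬q)) ∨ □¬(p ∨ q)), 0
2. ¬(◇□((r ∨ ¬q) ∧ ¬q) → □((r ∨ ¬q) ∧ ¬q)), 0
3. ¬□¬(p ∨ q), 0
4. ◇□((r ∨ ¬q) ∧ ¬q), 0
5. ¬□((r ∨ ¬q) ∧ ¬q), 0
6. p ∨ q, 1
7. q, 1
8. □((r ∨ ¬q) ∧ ¬q), 2
9. (r ∨ ¬q) ∧ ¬q, 2
10. r ∨ ¬q, 2
11. ¬q, 2
12. ¬((r ∨ ¬q) ∧ ¬q), 3
13. q, 3
Accessibility: 0R0, 0R1, 0R2, 0R3, 1R1, 2R2, 3R3
Complete open branch: countermodel on an S4-frame, so not valid in S4, nor in K, T (the same frame is also a K-frame and a T-frame).
S5-tableau for the negation ¬((◇□((r ∨ ¬q) ∧ ¬q) → □((r ∨ ¬q) ∧ ¬q)) ∨ □¬(p ∨ q)):
1. ¬((◇□((r ∨ ¬q) ∧ ¬q) → □((r ∨ ¬q) ∧ ¬q)) ∨ □¬(p ∨ q)), 0
2. ¬(◇□((r ∨ ¬q) ∧ ¬q) → □((r ∨ ¬q) ∧ ¬q)), 0
3. ¬□¬(p ∨ q), 0
4. ◇□((r ∨ ¬q) ∧ ¬q), 0
5. ¬□((r ∨ ¬q) ∧ ¬q), 0
6. p ∨ q, 1
7. p, 1
8. □((r ∨ ¬q) ∧ ¬q), 2
9. (r ∨ ¬q) ∧ ¬q, 0
10. r ∨ ¬q, 0
11. ¬q, 0
12. (r ∨ ¬q) ∧ ¬q, 1
13. r ∨ ¬q, 1
14. ¬q, 1
15. (r ∨ ¬q) ∧ ¬q, 2
16. r ∨ ¬q, 2
17. ¬q, 2
18. ¬((r ∨ ¬q) ∧ ¬q), 3
19. (r ∨ ¬q) ∧ ¬q, 3
20. r ∨ ¬q, 3
21. ¬q, 3
22. ¬(r ∨ ¬q), 3
23. ¬r, 3
24. q, 3
Accessibility: 0R0, 0R1, 0R2, 0R3, 1R0, 1R1, 1R2, 1R3, 2R0, 2R1, 2R2, 2R3, 3R0, 3R1, 3R2, 3R3
Branch closes: q and ¬q both at 3.
Every branch closes (one shown): valid in S5.

S5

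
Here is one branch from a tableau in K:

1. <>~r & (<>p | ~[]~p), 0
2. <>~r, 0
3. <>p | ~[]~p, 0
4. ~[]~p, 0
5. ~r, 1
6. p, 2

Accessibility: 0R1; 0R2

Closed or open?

Open

There is no literal clash: for every atom and world, at most one sign appears.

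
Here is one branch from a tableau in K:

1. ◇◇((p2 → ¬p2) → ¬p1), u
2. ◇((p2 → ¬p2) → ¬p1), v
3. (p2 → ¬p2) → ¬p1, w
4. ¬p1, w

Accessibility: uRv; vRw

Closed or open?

No, open

No atom appears with both signs at the same world.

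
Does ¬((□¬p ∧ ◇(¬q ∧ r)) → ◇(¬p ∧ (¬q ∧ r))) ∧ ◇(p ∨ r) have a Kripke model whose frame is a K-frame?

1. ¬((□¬p ∧ ◇(¬q ∧ r)) → ◇(¬p ∧ (¬q ∧ r))) ∧ ◇(p ∨ r), w0
2. ¬((□¬p ∧ ◇(¬q ∧ r)) → ◇(¬p ∧ (¬q ∧ r))), w0
3. ◇(p ∨ r), w0
4. □¬p ∧ ◇(¬q ∧ r), w0
5. ¬◇(¬p ∧ (¬q ∧ r)), w0
6. □¬p, w0
7. ◇(¬q ∧ r), w0
8. p ∨ r, w1
9. ¬(¬p ∧ (¬q ∧ r)), w1
10. ¬p, w1
11. r, w1
12. ¬(¬q ∧ r), w1
13. q, w1
14. ¬q ∧ r, w2
15. ¬q, w2
16. r, w2
17. ¬(¬p ∧ (¬q ∧ r)), w2
18. ¬p, w2
19. ¬(¬q ∧ r), w2
20. ¬r, w2
Accessibility: w0Rw1, w0Rw2
Branch closes: r and ¬r both at w2.
(One branch shown.) All branches close.

Unsatisfiable (every branch closes)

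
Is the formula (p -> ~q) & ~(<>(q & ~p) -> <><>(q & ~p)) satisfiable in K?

Yes, satisfiable

1. (p -> ~q) & ~(<>(q & ~p) -> <><>(q & ~p)), u
2. p -> ~q, u
3. ~(<>(q & ~p) -> <><>(q & ~p)), u
4. <>(q & ~p), u
5. ~<><>(q & ~p), u
6. ~q, u
7. q & ~p, v
8. q, v
9. ~p, v
10. ~<>(q & ~p), v
Accessibility: uRv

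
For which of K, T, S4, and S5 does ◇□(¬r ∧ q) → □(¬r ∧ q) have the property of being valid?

S5

S5-tableau for the negation ¬(◇□(¬r ∧ q) → □(¬r ∧ q)):
1. ¬(◇□(¬r ∧ q) → □(¬r ∧ q)), w0
2. ◇□(¬r ∧ q), w0
3. ¬□(¬r ∧ q), w0
4. □(¬r ∧ q), w1
5. ¬r ∧ q, w0
6. ¬r, w0
7. q, w0
8. ¬r ∧ q, w1
9. ¬r, w1
10. q, w1
11. ¬(¬r ∧ q), w2
12. ¬r ∧ q, w2
13. ¬r, w2
14. q, w2
15. ¬q, w2
Accessibility: w0Rw0, w0Rw1, w0Rw2, w1Rw0, w1Rw1, w1Rw2, w2Rw0, w2Rw1, w2Rw2
Branch closes: q and ¬q both at w2.
Every branch closes (one shown): valid in S5.
S4-tableau for the negation ¬(◇□(¬r ∧ q) → □(¬r ∧ q)):
1. ¬(◇□(¬r ∧ q) → □(¬r ∧ q)), w0
2. ◇□(¬r ∧ q), w0
3. ¬□(¬r ∧ q), w0
4. □(¬r ∧ q), w1
5. ¬r ∧ q, w1
6. ¬r, w1
7. q, w1
8. ¬(¬r ∧ q), w2
9. ¬q, w2
Accessibility: w0Rw0, w0Rw1, w0Rw2, w1Rw1, w2Rw2
Complete open branch: countermodel on an S4-frame, so not valid in S4, nor in K, T (the same frame is also a K-frame and a T-frame).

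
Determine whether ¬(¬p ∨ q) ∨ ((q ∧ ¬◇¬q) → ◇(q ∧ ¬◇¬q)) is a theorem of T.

Valid in T

Tableau for the negation ¬(¬(¬p ∨ q) ∨ ((q ∧ ¬◇¬q) → ◇(q ∧ ¬◇¬q))):
1. ¬(¬(¬p ∨ q) ∨ ((q ∧ ¬◇¬q) → ◇(q ∧ ¬◇¬q))), u
2. ¬p ∨ q, u
3. ¬((q ∧ ¬◇¬q) → ◇(q ∧ ¬◇¬q)), u
4. q ∧ ¬◇¬q, u
5. ¬◇(q ∧ ¬◇¬q), u
6. q, u
7. ¬◇¬q, u
8. ¬(q ∧ ¬◇¬q), u
9. ◇¬q, u
10. ¬q, v
11. ¬(q ∧ ¬◇¬q), v
12. q, v
Accessibility: uRu, uRv, vRv
Branch closes: q and ¬q both at v.
All branches of the negation close; one closing branch shown above.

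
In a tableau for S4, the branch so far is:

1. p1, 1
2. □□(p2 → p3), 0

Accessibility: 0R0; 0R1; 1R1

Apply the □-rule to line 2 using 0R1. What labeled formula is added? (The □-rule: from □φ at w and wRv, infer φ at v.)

□(p2 → p3), 1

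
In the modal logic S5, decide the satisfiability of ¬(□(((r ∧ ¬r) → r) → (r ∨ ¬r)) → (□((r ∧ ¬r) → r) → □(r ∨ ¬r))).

No, unsatisfiable

1. ¬(□(((r ∧ ¬r) → r) → (r ∨ ¬r)) → (□((r ∧ ¬r) → r) → □(r ∨ ¬r))), u
2. □(((r ∧ ¬r) → r) → (r ∨ ¬r)), u
3. ¬(□((r ∧ ¬r) → r) → □(r ∨ ¬r)), u
4. □((r ∧ ¬r) → r), u
5. ¬□(r ∨ ¬r), u
6. ((r ∧ ¬r) → r) → (r ∨ ¬r), u
7. (r ∧ ¬r) → r, u
8. r ∨ ¬r, u
9. ¬(r ∧ ¬r), u
10. ¬r, u
11. ¬(r ∨ ¬r), v
12. ¬r, v
13. r, v
Accessibility: uRu, uRv, vRu, vRv
Branch closes: r and ¬r both at v.
All branches of the tableau close; one closing branch shown above.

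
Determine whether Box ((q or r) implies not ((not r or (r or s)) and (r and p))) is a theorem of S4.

Not valid

Tableau for the negation not Box ((q or r) implies not ((not r or (r or s)) and (r and p))):
1. not Box ((q or r) implies not ((not r or (r or s)) and (r and p))), 0
2. not ((q or r) implies not ((not r or (r or s)) and (r and p))), 1   [neg-Box-rule on 1: fresh world 1, 0R1]
3. q or r, 1   [neg-implies-rule on 2]
4. (not r or (r or s)) and (r and p), 1   [neg-implies-rule on 2]
5. not r or (r or s), 1   [and-rule on 4]
6. r and p, 1   [and-rule on 4]
7. r, 1   [and-rule on 6]
8. p, 1   [and-rule on 6]
9. r or s, 1   [or-rule on 5 (branches; this branch)]
10. s, 1   [or-rule on 9 (branches; this branch)]
Accessibility: 0R0, 0R1, 1R1
The negation has an open branch (countermodel exists).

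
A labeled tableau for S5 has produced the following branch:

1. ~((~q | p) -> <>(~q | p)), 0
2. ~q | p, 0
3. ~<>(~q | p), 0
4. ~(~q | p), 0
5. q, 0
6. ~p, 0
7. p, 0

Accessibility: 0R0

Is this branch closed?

Yes, closed

Both p and ~p appear at 0.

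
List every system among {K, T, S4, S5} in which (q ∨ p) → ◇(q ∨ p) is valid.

T, S4, S5

T-tableau for the negation ¬((q ∨ p) → ◇(q ∨ p)):
1. ¬((q ∨ p) → ◇(q ∨ p)), w0
2. q ∨ p, w0   [¬→-rule on 1]
3. ¬◇(q ∨ p), w0   [¬→-rule on 1]
4. ¬(q ∨ p), w0   [¬◇-rule on 3 via w0Rw0]
5. ¬q, w0   [¬∨-rule on 4]
6. ¬p, w0   [¬∨-rule on 4]
7. p, w0   [∨-rule on 2 (branches; this branch)]
Accessibility: w0Rw0
Branch closes: p and ¬p both at w0.
Every branch closes (one shown): valid in T, hence also in S4, S5 (every theorem of T is a theorem of S4 and S5).
K-tableau for the negation ¬((q ∨ p) → ◇(q ∨ p)):
1. ¬((q ∨ p) → ◇(q ∨ p)), w0
2. q ∨ p, w0   [¬→-rule on 1]
3. ¬◇(q ∨ p), w0   [¬→-rule on 1]
4. p, w0   [∨-rule on 2 (branches; this branch)]
Complete open branch: countermodel on a K-frame, so not valid in K.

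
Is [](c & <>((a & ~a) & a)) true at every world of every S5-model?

Tableau for the negation ~[](c & <>((a & ~a) & a)):
1. ~[](c & <>((a & ~a) & a)), w0
2. ~(c & <>((a & ~a) & a)), w1
3. ~<>((a & ~a) & a), w1
4. ~((a & ~a) & a), w0
5. ~((a & ~a) & a), w1
6. ~a, w0
7. ~a, w1
Accessibility: w0Rw0, w0Rw1, w1Rw0, w1Rw1
The negation has an open branch (countermodel exists).

Not valid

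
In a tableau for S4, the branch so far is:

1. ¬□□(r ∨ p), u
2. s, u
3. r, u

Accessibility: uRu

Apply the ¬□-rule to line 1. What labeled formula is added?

a fresh world v with uRv, and ¬□(r ∨ p) at v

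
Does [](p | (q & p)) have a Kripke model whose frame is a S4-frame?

Satisfiable (open branch found)

1. [](p | (q & p)), w0
2. p | (q & p), w0
3. q & p, w0
4. q, w0
5. p, w0
Accessibility: w0Rw0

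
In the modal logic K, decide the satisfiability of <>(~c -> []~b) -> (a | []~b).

Yes, satisfiable

1. <>(~c -> []~b) -> (a | []~b), u
2. a | []~b, u
3. []~b, u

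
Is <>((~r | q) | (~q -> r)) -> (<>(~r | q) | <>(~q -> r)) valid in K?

Tableau for the negation ~(<>((~r | q) | (~q -> r)) -> (<>(~r | q) | <>(~q -> r))):
1. ~(<>((~r | q) | (~q -> r)) -> (<>(~r | q) | <>(~q -> r))), w0
2. <>((~r | q) | (~q -> r)), w0   [~->-rule on 1]
3. ~(<>(~r | q) | <>(~q -> r)), w0   [~->-rule on 1]
4. ~<>(~r | q), w0   [~|-rule on 3]
5. ~<>(~q -> r), w0   [~|-rule on 3]
6. (~r | q) | (~q -> r), w1   [<>-rule on 2: fresh world w1, w0Rw1]
7. ~(~r | q), w1   [~<>-rule on 4 via w0Rw1]
8. r, w1   [~|-rule on 7]
9. ~q, w1   [~|-rule on 7]
10. ~(~q -> r), w1   [~<>-rule on 5 via w0Rw1]
11. ~r, w1   [~->-rule on 10]
Accessibility: w0Rw1
Branch closes: r and ~r both at w1.
Every branch of the negation's tableau closes; the branch above is one of them.

Valid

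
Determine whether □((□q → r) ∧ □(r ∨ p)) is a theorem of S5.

No, not valid

Tableau for the negation ¬□((□q → r) ∧ □(r ∨ p)):
1. ¬□((□q → r) ∧ □(r ∨ p)), 0
2. ¬((□q → r) ∧ □(r ∨ p)), 1
3. ¬□(r ∨ p), 1
4. ¬(r ∨ p), 2
5. ¬r, 2
6. ¬p, 2
Accessibility: 0R0, 0R1, 0R2, 1R0, 1R1, 1R2, 2R0, 2R1, 2R2
The negation has an open branch (countermodel exists).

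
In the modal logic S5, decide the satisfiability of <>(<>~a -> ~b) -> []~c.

Yes, satisfiable

1. <>(<>~a -> ~b) -> []~c, 0
2. []~c, 0
3. ~c, 0
Accessibility: 0R0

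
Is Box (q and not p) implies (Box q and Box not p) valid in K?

Tableau for the negation not (Box (q and not p) implies (Box q and Box not p)):
1. not (Box (q and not p) implies (Box q and Box not p)), w0
2. Box (q and not p), w0
3. not (Box q and Box not p), w0
4. not Box not p, w0
5. p, w1
6. q and not p, w1
7. q, w1
8. not p, w1
Accessibility: w0Rw1
Branch closes: p and not p both at w1.
All branches of the negation close; one closing branch shown above.

Yes, valid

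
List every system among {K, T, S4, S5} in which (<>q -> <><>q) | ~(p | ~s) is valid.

T-tableau for the negation ~((<>q -> <><>q) | ~(p | ~s)):
1. ~((<>q -> <><>q) | ~(p | ~s)), u
2. ~(<>q -> <><>q), u   [~|-rule on 1]
3. p | ~s, u   [~|-rule on 1]
4. <>q, u   [~->-rule on 2]
5. ~<><>q, u   [~->-rule on 2]
6. ~<>q, u   [~<>-rule on 5 via uRu]
7. ~q, u   [~<>-rule on 6 via uRu]
8. ~s, u   [|-rule on 3 (branches; this branch)]
9. q, v   [<>-rule on 4: fresh world v, uRv]
10. ~<>q, v   [~<>-rule on 5 via uRv]
11. ~q, v   [~<>-rule on 6 via uRv]
Accessibility: uRu, uRv, vRv
Branch closes: q and ~q both at v.
Every branch closes (one shown): valid in T, hence also in S4, S5 (every theorem of T is a theorem of S4 and S5).
K-tableau for the negation ~((<>q -> <><>q) | ~(p | ~s)):
1. ~((<>q -> <><>q) | ~(p | ~s)), u
2. ~(<>q -> <><>q), u   [~|-rule on 1]
3. p | ~s, u   [~|-rule on 1]
4. <>q, u   [~->-rule on 2]
5. ~<><>q, u   [~->-rule on 2]
6. ~s, u   [|-rule on 3 (branches; this branch)]
7. q, v   [<>-rule on 4: fresh world v, uRv]
8. ~<>q, v   [~<>-rule on 5 via uRv]
Accessibility: uRv
Complete open branch: countermodel on a K-frame, so not valid in K.

T, S4, S5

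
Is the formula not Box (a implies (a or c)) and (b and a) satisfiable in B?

1. not Box (a implies (a or c)) and (b and a), w0
2. not Box (a implies (a or c)), w0   [and-rule on 1]
3. b and a, w0   [and-rule on 1]
4. b, w0   [and-rule on 3]
5. a, w0   [and-rule on 3]
6. not (a implies (a or c)), w1   [neg-Box-rule on 2: fresh world w1, w0Rw1]
7. a, w1   [neg-implies-rule on 6]
8. not (a or c), w1   [neg-implies-rule on 6]
9. not a, w1   [neg-or-rule on 8]
10. not c, w1   [neg-or-rule on 8]
Accessibility: w0Rw0, w0Rw1, w1Rw0, w1Rw1
Branch closes: a and not a both at w1.
Every branch closes; the branch above is one of them.

Unsatisfiable (every branch closes)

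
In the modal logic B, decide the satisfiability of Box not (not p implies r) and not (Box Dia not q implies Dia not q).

Unsatisfiable (every branch closes)

1. Box not (not p implies r) and not (Box Dia not q implies Dia not q), 0
2. Box not (not p implies r), 0
3. not (Box Dia not q implies Dia not q), 0
4. Box Dia not q, 0
5. not Dia not q, 0
6. not (not p implies r), 0
7. not p, 0
8. not r, 0
9. Dia not q, 0
10. q, 0
11. not q, 1
12. not (not p implies r), 1
13. not p, 1
14. not r, 1
15. Dia not q, 1
16. q, 1
Accessibility: 0R0, 0R1, 1R0, 1R1
Branch closes: q and not q both at 1.
Every branch closes; the branch above is one of them.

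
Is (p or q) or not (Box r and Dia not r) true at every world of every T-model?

Yes, valid

Tableau for the negation not ((p or q) or not (Box r and Dia not r)):
1. not ((p or q) or not (Box r and Dia not r)), u
2. not (p or q), u   [neg-or-rule on 1]
3. Box r and Dia not r, u   [neg-or-rule on 1]
4. not p, u   [neg-or-rule on 2]
5. not q, u   [neg-or-rule on 2]
6. Box r, u   [and-rule on 3]
7. Dia not r, u   [and-rule on 3]
8. r, u   [Box-rule on 6 via uRu]
9. not r, v   [Dia-rule on 7: fresh world v, uRv]
10. r, v   [Box-rule on 6 via uRv]
Accessibility: uRu, uRv, vRv
Branch closes: r and not r both at v.
Every branch of the negation's tableau closes; the branch above is one of them.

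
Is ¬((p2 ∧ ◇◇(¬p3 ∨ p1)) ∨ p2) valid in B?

Not valid

Tableau for the negation (p2 ∧ ◇◇(¬p3 ∨ p1)) ∨ p2:
1. (p2 ∧ ◇◇(¬p3 ∨ p1)) ∨ p2, w0
2. p2, w0
Accessibility: w0Rw0
The negation has an open branch (countermodel exists).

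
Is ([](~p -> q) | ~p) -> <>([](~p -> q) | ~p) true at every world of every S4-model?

Tableau for the negation ~(([](~p -> q) | ~p) -> <>([](~p -> q) | ~p)):
1. ~(([](~p -> q) | ~p) -> <>([](~p -> q) | ~p)), 0
2. [](~p -> q) | ~p, 0
3. ~<>([](~p -> q) | ~p), 0
4. ~([](~p -> q) | ~p), 0
5. ~[](~p -> q), 0
6. p, 0
7. [](~p -> q), 0
8. ~p -> q, 0
9. q, 0
10. ~(~p -> q), 1
11. ~p, 1
12. ~q, 1
13. ~([](~p -> q) | ~p), 1
14. ~[](~p -> q), 1
15. p, 1
Accessibility: 0R0, 0R1, 1R1
Branch closes: p and ~p both at 1.
Every branch of the negation's tableau closes; the branch above is one of them.

Valid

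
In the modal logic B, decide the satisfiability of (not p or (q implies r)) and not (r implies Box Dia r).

1. (not p or (q implies r)) and not (r implies Box Dia r), w0
2. not p or (q implies r), w0
3. not (r implies Box Dia r), w0
4. r, w0
5. not Box Dia r, w0
6. q implies r, w0
7. not Dia r, w1
8. not r, w0
Accessibility: w0Rw0, w0Rw1, w1Rw0, w1Rw1
Branch closes: r and not r both at w0.
All branches of the tableau close; one closing branch shown above.

No, unsatisfiable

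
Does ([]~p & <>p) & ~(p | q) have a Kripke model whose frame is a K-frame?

Unsatisfiable (every branch closes)

1. ([]~p & <>p) & ~(p | q), 0
2. []~p & <>p, 0
3. ~(p | q), 0
4. []~p, 0
5. <>p, 0
6. ~p, 0
7. ~q, 0
8. p, 1
9. ~p, 1
Accessibility: 0R1
Branch closes: p and ~p both at 1.
(One branch shown.) All branches close.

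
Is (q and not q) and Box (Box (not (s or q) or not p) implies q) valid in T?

Invalid (countermodel exists)

Tableau for the negation not ((q and not q) and Box (Box (not (s or q) or not p) implies q)):
1. not ((q and not q) and Box (Box (not (s or q) or not p) implies q)), 0
2. not Box (Box (not (s or q) or not p) implies q), 0   [neg-and-rule on 1 (branches; this branch)]
3. not (Box (not (s or q) or not p) implies q), 1   [neg-Box-rule on 2: fresh world 1, 0R1]
4. Box (not (s or q) or not p), 1   [neg-implies-rule on 3]
5. not q, 1   [neg-implies-rule on 3]
6. not (s or q) or not p, 1   [Box-rule on 4 via 1R1]
7. not p, 1   [or-rule on 6 (branches; this branch)]
Accessibility: 0R0, 0R1, 1R1
The negation has an open branch (countermodel exists).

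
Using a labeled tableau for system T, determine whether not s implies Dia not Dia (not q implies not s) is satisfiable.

Satisfiable (open branch found)

1. not s implies Dia not Dia (not q implies not s), w0
2. Dia not Dia (not q implies not s), w0
3. not Dia (not q implies not s), w1
4. not (not q implies not s), w1
5. not q, w1
6. s, w1
Accessibility: w0Rw0, w0Rw1, w1Rw1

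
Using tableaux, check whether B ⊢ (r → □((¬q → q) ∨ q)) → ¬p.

Tableau for the negation ¬((r → □((¬q → q) ∨ q)) → ¬p):
1. ¬((r → □((¬q → q) ∨ q)) → ¬p), 0
2. r → □((¬q → q) ∨ q), 0
3. p, 0
4. □((¬q → q) ∨ q), 0
5. (¬q → q) ∨ q, 0
6. q, 0
Accessibility: 0R0
The negation has an open branch (countermodel exists).

Invalid (countermodel exists)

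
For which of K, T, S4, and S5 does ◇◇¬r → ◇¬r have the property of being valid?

S4, S5

S4-tableau for the negation ¬(◇◇¬r → ◇¬r):
1. ¬(◇◇¬r → ◇¬r), w0
2. ◇◇¬r, w0   [¬→-rule on 1]
3. ¬◇¬r, w0   [¬→-rule on 1]
4. r, w0   [¬◇-rule on 3 via w0Rw0]
5. ◇¬r, w1   [◇-rule on 2: fresh world w1, w0Rw1]
6. r, w1   [¬◇-rule on 3 via w0Rw1]
7. ¬r, w2   [◇-rule on 5: fresh world w2, w1Rw2]
8. r, w2   [¬◇-rule on 3 via w0Rw2]
Accessibility: w0Rw0, w0Rw1, w0Rw2, w1Rw1, w1Rw2, w2Rw2
Branch closes: r and ¬r both at w2.
Every branch closes (one shown): valid in S4, hence also in S5 (every theorem of S4 is a theorem of S5).
T-tableau for the negation ¬(◇◇¬r → ◇¬r):
1. ¬(◇◇¬r → ◇¬r), w0
2. ◇◇¬r, w0   [¬→-rule on 1]
3. ¬◇¬r, w0   [¬→-rule on 1]
4. r, w0   [¬◇-rule on 3 via w0Rw0]
5. ◇¬r, w1   [◇-rule on 2: fresh world w1, w0Rw1]
6. r, w1   [¬◇-rule on 3 via w0Rw1]
7. ¬r, w2   [◇-rule on 5: fresh world w2, w1Rw2]
Accessibility: w0Rw0, w0Rw1, w1Rw1, w1Rw2, w2Rw2
Complete open branch: countermodel on a T-frame, so not valid in T, nor in K (the same frame is also a K-frame).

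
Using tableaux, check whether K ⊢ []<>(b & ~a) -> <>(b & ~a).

No, not valid

Tableau for the negation ~([]<>(b & ~a) -> <>(b & ~a)):
1. ~([]<>(b & ~a) -> <>(b & ~a)), w0
2. []<>(b & ~a), w0
3. ~<>(b & ~a), w0
The negation has an open branch (countermodel exists).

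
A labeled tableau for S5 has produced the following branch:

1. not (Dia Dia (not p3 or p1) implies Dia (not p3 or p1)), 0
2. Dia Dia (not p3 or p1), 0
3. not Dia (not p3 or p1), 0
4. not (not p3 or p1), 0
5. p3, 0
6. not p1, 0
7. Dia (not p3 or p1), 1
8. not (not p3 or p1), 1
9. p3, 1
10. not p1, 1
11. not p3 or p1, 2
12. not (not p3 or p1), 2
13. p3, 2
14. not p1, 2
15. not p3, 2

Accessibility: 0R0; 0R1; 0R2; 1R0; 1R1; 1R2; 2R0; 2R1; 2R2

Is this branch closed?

Yes, closed

Both p3 and not p3 appear at 2.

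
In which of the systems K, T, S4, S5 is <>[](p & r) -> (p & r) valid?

S5-tableau for the negation ~(<>[](p & r) -> (p & r)):
1. ~(<>[](p & r) -> (p & r)), u
2. <>[](p & r), u   [~->-rule on 1]
3. ~(p & r), u   [~->-rule on 1]
4. ~r, u   [~&-rule on 3 (branches; this branch)]
5. [](p & r), v   [<>-rule on 2: fresh world v, uRv]
6. p & r, u   [[]-rule on 5 via vRu]
7. p, u   [&-rule on 6]
8. r, u   [&-rule on 6]
Accessibility: uRu, uRv, vRu, vRv
Branch closes: r and ~r both at u.
Every branch closes (one shown): valid in S5.
S4-tableau for the negation ~(<>[](p & r) -> (p & r)):
1. ~(<>[](p & r) -> (p & r)), u
2. <>[](p & r), u   [~->-rule on 1]
3. ~(p & r), u   [~->-rule on 1]
4. ~r, u   [~&-rule on 3 (branches; this branch)]
5. [](p & r), v   [<>-rule on 2: fresh world v, uRv]
6. p & r, v   [[]-rule on 5 via vRv]
7. p, v   [&-rule on 6]
8. r, v   [&-rule on 6]
Accessibility: uRu, uRv, vRv
Complete open branch: countermodel on an S4-frame, so not valid in S4, nor in K, T (the same frame is also a K-frame and a T-frame).

S5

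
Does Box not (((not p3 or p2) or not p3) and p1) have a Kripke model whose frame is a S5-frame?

Yes, satisfiable

1. Box not (((not p3 or p2) or not p3) and p1), w0
2. not (((not p3 or p2) or not p3) and p1), w0
3. not p1, w0
Accessibility: w0Rw0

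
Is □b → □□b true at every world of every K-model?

Tableau for the negation ¬(□b → □□b):
1. ¬(□b → □□b), 0
2. □b, 0
3. ¬□□b, 0
4. ¬□b, 1
5. b, 1
6. ¬b, 2
Accessibility: 0R1, 1R2
The negation has an open branch (countermodel exists).

No, not valid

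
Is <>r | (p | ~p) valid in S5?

Tableau for the negation ~(<>r | (p | ~p)):
1. ~(<>r | (p | ~p)), 0
2. ~<>r, 0   [~|-rule on 1]
3. ~(p | ~p), 0   [~|-rule on 1]
4. ~p, 0   [~|-rule on 3]
5. p, 0   [~|-rule on 3]
Accessibility: 0R0
Branch closes: p and ~p both at 0.
Every branch of the negation's tableau closes; the branch above is one of them.

Valid in S5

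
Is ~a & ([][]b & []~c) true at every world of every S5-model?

Tableau for the negation ~(~a & ([][]b & []~c)):
1. ~(~a & ([][]b & []~c)), w0
2. ~([][]b & []~c), w0
3. ~[]~c, w0
4. c, w1
Accessibility: w0Rw0, w0Rw1, w1Rw0, w1Rw1
The negation has an open branch (countermodel exists).

Not valid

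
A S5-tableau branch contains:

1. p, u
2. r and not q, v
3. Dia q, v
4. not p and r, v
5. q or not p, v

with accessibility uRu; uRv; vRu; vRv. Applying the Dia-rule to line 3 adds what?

a fresh world w with vRw, and q at w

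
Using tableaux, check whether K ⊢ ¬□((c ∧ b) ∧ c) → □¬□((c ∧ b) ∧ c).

No, not valid

Tableau for the negation ¬(¬□((c ∧ b) ∧ c) → □¬□((c ∧ b) ∧ c)):
1. ¬(¬□((c ∧ b) ∧ c) → □¬□((c ∧ b) ∧ c)), w0
2. ¬□((c ∧ b) ∧ c), w0
3. ¬□¬□((c ∧ b) ∧ c), w0
4. ¬((c ∧ b) ∧ c), w1
5. ¬c, w1
6. □((c ∧ b) ∧ c), w2
Accessibility: w0Rw1, w0Rw2
The negation has an open branch (countermodel exists).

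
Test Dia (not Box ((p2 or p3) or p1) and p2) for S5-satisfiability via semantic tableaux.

1. Dia (not Box ((p2 or p3) or p1) and p2), u
2. not Box ((p2 or p3) or p1) and p2, v
3. not Box ((p2 or p3) or p1), v
4. p2, v
5. not ((p2 or p3) or p1), w
6. not (p2 or p3), w
7. not p1, w
8. not p2, w
9. not p3, w
Accessibility: uRu, uRv, uRw, vRu, vRv, vRw, wRu, wRv, wRw

Satisfiable (open branch found)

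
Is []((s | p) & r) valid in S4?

Not valid

Tableau for the negation ~[]((s | p) & r):
1. ~[]((s | p) & r), u
2. ~((s | p) & r), v   [~[]-rule on 1: fresh world v, uRv]
3. ~r, v   [~&-rule on 2 (branches; this branch)]
Accessibility: uRu, uRv, vRv
The negation has an open branch (countermodel exists).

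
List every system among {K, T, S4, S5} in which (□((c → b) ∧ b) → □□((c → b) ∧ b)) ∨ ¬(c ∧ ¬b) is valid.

T, S4, S5

T-tableau for the negation ¬((□((c → b) ∧ b) → □□((c → b) ∧ b)) ∨ ¬(c ∧ ¬b)):
1. ¬((□((c → b) ∧ b) → □□((c → b) ∧ b)) ∨ ¬(c ∧ ¬b)), 0
2. ¬(□((c → b) ∧ b) → □□((c → b) ∧ b)), 0   [¬∨-rule on 1]
3. c ∧ ¬b, 0   [¬∨-rule on 1]
4. □((c → b) ∧ b), 0   [¬→-rule on 2]
5. ¬□□((c → b) ∧ b), 0   [¬→-rule on 2]
6. c, 0   [∧-rule on 3]
7. ¬b, 0   [∧-rule on 3]
8. (c → b) ∧ b, 0   [□-rule on 4 via 0R0]
9. c → b, 0   [∧-rule on 8]
10. b, 0   [∧-rule on 8]
Accessibility: 0R0
Branch closes: b and ¬b both at 0.
Every branch closes (one shown): valid in T, hence also in S4, S5 (every theorem of T is a theorem of S4 and S5).
K-tableau for the negation ¬((□((c → b) ∧ b) → □□((c → b) ∧ b)) ∨ ¬(c ∧ ¬b)):
1. ¬((□((c → b) ∧ b) → □□((c → b) ∧ b)) ∨ ¬(c ∧ ¬b)), 0
2. ¬(□((c → b) ∧ b) → □□((c → b) ∧ b)), 0   [¬∨-rule on 1]
3. c ∧ ¬b, 0   [¬∨-rule on 1]
4. □((c → b) ∧ b), 0   [¬→-rule on 2]
5. ¬□□((c → b) ∧ b), 0   [¬→-rule on 2]
6. c, 0   [∧-rule on 3]
7. ¬b, 0   [∧-rule on 3]
8. ¬□((c → b) ∧ b), 1   [¬□-rule on 5: fresh world 1, 0R1]
9. (c → b) ∧ b, 1   [□-rule on 4 via 0R1]
10. c → b, 1   [∧-rule on 9]
11. b, 1   [∧-rule on 9]
12. ¬((c → b) ∧ b), 2   [¬□-rule on 8: fresh world 2, 1R2]
13. ¬b, 2   [¬∧-rule on 12 (branches; this branch)]
Accessibility: 0R1, 1R2
Complete open branch: countermodel on a K-frame, so not valid in K.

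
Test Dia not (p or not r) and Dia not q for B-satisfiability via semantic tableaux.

Yes, satisfiable

1. Dia not (p or not r) and Dia not q, w0
2. Dia not (p or not r), w0
3. Dia not q, w0
4. not (p or not r), w1
5. not p, w1
6. r, w1
7. not q, w2
Accessibility: w0Rw0, w0Rw1, w0Rw2, w1Rw0, w1Rw1, w2Rw0, w2Rw2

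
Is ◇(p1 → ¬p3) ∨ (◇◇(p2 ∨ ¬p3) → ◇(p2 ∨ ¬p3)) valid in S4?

Tableau for the negation ¬(◇(p1 → ¬p3) ∨ (◇◇(p2 ∨ ¬p3) → ◇(p2 ∨ ¬p3))):
1. ¬(◇(p1 → ¬p3) ∨ (◇◇(p2 ∨ ¬p3) → ◇(p2 ∨ ¬p3))), u
2. ¬◇(p1 → ¬p3), u
3. ¬(◇◇(p2 ∨ ¬p3) → ◇(p2 ∨ ¬p3)), u
4. ◇◇(p2 ∨ ¬p3), u
5. ¬◇(p2 ∨ ¬p3), u
6. ¬(p1 → ¬p3), u
7. p1, u
8. p3, u
9. ¬(p2 ∨ ¬p3), u
10. ¬p2, u
11. ◇(p2 ∨ ¬p3), v
12. ¬(p1 → ¬p3), v
13. p1, v
14. p3, v
15. ¬(p2 ∨ ¬p3), v
16. ¬p2, v
17. p2 ∨ ¬p3, w
18. ¬(p1 → ¬p3), w
19. p1, w
20. p3, w
21. ¬(p2 ∨ ¬p3), w
22. ¬p2, w
23. ¬p3, w
Accessibility: uRu, uRv, uRw, vRv, vRw, wRw
Branch closes: p3 and ¬p3 both at w.
Every branch of the negation's tableau closes; the branch above is one of them.

Valid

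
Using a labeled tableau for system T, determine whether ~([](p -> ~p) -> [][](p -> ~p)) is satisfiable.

1. ~([](p -> ~p) -> [][](p -> ~p)), 0
2. [](p -> ~p), 0   [~->-rule on 1]
3. ~[][](p -> ~p), 0   [~->-rule on 1]
4. p -> ~p, 0   [[]-rule on 2 via 0R0]
5. ~p, 0   [->-rule on 4 (branches; this branch)]
6. ~[](p -> ~p), 1   [~[]-rule on 3: fresh world 1, 0R1]
7. p -> ~p, 1   [[]-rule on 2 via 0R1]
8. ~p, 1   [->-rule on 7 (branches; this branch)]
9. ~(p -> ~p), 2   [~[]-rule on 6: fresh world 2, 1R2]
10. p, 2   [~->-rule on 9]
Accessibility: 0R0, 0R1, 1R1, 1R2, 2R2

Satisfiable (open branch found)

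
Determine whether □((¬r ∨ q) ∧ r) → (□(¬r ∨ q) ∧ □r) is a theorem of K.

Tableau for the negation ¬(□((¬r ∨ q) ∧ r) → (□(¬r ∨ q) ∧ □r)):
1. ¬(□((¬r ∨ q) ∧ r) → (□(¬r ∨ q) ∧ □r)), 0
2. □((¬r ∨ q) ∧ r), 0
3. ¬(□(¬r ∨ q) ∧ □r), 0
4. ¬□(¬r ∨ q), 0
5. ¬(¬r ∨ q), 1
6. r, 1
7. ¬q, 1
8. (¬r ∨ q) ∧ r, 1
9. ¬r ∨ q, 1
10. q, 1
Accessibility: 0R1
Branch closes: q and ¬q both at 1.
All branches of the negation close; one closing branch shown above.

Yes, valid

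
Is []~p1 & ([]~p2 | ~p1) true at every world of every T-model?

Tableau for the negation ~([]~p1 & ([]~p2 | ~p1)):
1. ~([]~p1 & ([]~p2 | ~p1)), w0
2. ~([]~p2 | ~p1), w0
3. ~[]~p2, w0
4. p1, w0
5. p2, w1
Accessibility: w0Rw0, w0Rw1, w1Rw1
The negation has an open branch (countermodel exists).

No, not valid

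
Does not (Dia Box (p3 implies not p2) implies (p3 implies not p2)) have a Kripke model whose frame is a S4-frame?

1. not (Dia Box (p3 implies not p2) implies (p3 implies not p2)), w0
2. Dia Box (p3 implies not p2), w0   [neg-implies-rule on 1]
3. not (p3 implies not p2), w0   [neg-implies-rule on 1]
4. p3, w0   [neg-implies-rule on 3]
5. p2, w0   [neg-implies-rule on 3]
6. Box (p3 implies not p2), w1   [Dia-rule on 2: fresh world w1, w0Rw1]
7. p3 implies not p2, w1   [Box-rule on 6 via w1Rw1]
8. not p2, w1   [implies-rule on 7 (branches; this branch)]
Accessibility: w0Rw0, w0Rw1, w1Rw1

Satisfiable (open branch found)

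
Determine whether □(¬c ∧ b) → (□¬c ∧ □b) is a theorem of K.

Valid in K

Tableau for the negation ¬(□(¬c ∧ b) → (□¬c ∧ □b)):
1. ¬(□(¬c ∧ b) → (□¬c ∧ □b)), u
2. □(¬c ∧ b), u
3. ¬(□¬c ∧ □b), u
4. ¬□b, u
5. ¬b, v
6. ¬c ∧ b, v
7. ¬c, v
8. b, v
Accessibility: uRv
Branch closes: b and ¬b both at v.
All branches of the negation close; one closing branch shown above.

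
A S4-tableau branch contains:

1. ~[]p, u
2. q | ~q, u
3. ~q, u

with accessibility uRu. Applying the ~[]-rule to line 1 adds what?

a fresh world v with uRv, and ~p at v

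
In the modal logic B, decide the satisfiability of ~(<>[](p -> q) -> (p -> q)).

Unsatisfiable (every branch closes)

1. ~(<>[](p -> q) -> (p -> q)), w0
2. <>[](p -> q), w0
3. ~(p -> q), w0
4. p, w0
5. ~q, w0
6. [](p -> q), w1
7. p -> q, w0
8. p -> q, w1
9. q, w0
Accessibility: w0Rw0, w0Rw1, w1Rw0, w1Rw1
Branch closes: q and ~q both at w0.
All branches of the tableau close; one closing branch shown above.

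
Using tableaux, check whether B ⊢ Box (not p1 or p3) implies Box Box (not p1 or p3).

Invalid (countermodel exists)

Tableau for the negation not (Box (not p1 or p3) implies Box Box (not p1 or p3)):
1. not (Box (not p1 or p3) implies Box Box (not p1 or p3)), w0
2. Box (not p1 or p3), w0
3. not Box Box (not p1 or p3), w0
4. not p1 or p3, w0
5. p3, w0
6. not Box (not p1 or p3), w1
7. not p1 or p3, w1
8. p3, w1
9. not (not p1 or p3), w2
10. p1, w2
11. not p3, w2
Accessibility: w0Rw0, w0Rw1, w1Rw0, w1Rw1, w1Rw2, w2Rw1, w2Rw2
The negation has an open branch (countermodel exists).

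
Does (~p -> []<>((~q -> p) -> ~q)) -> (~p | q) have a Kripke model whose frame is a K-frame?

Satisfiable

1. (~p -> []<>((~q -> p) -> ~q)) -> (~p | q), 0
2. ~p | q, 0
3. q, 0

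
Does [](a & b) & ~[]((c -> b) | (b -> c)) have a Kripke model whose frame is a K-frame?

1. [](a & b) & ~[]((c -> b) | (b -> c)), u
2. [](a & b), u   [&-rule on 1]
3. ~[]((c -> b) | (b -> c)), u   [&-rule on 1]
4. ~((c -> b) | (b -> c)), v   [~[]-rule on 3: fresh world v, uRv]
5. ~(c -> b), v   [~|-rule on 4]
6. ~(b -> c), v   [~|-rule on 4]
7. c, v   [~->-rule on 5]
8. ~b, v   [~->-rule on 5]
9. b, v   [~->-rule on 6]
10. ~c, v   [~->-rule on 6]
Accessibility: uRv
Branch closes: b and ~b both at v.
All branches of the tableau close; one closing branch shown above.

Unsatisfiable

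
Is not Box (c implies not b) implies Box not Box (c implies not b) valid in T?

Tableau for the negation not (not Box (c implies not b) implies Box not Box (c implies not b)):
1. not (not Box (c implies not b) implies Box not Box (c implies not b)), w0
2. not Box (c implies not b), w0
3. not Box not Box (c implies not b), w0
4. not (c implies not b), w1
5. c, w1
6. b, w1
7. Box (c implies not b), w2
8. c implies not b, w2
9. not b, w2
Accessibility: w0Rw0, w0Rw1, w0Rw2, w1Rw1, w2Rw2
The negation has an open branch (countermodel exists).

No, not valid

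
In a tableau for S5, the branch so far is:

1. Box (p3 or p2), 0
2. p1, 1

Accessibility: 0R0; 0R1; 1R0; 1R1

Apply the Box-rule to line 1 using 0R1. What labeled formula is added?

p3 or p2, 1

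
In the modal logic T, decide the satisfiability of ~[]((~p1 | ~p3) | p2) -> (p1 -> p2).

Satisfiable (open branch found)

1. ~[]((~p1 | ~p3) | p2) -> (p1 -> p2), u
2. p1 -> p2, u   [->-rule on 1 (branches; this branch)]
3. p2, u   [->-rule on 2 (branches; this branch)]
Accessibility: uRu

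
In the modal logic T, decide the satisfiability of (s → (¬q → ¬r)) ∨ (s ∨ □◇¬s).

Yes, satisfiable

1. (s → (¬q → ¬r)) ∨ (s ∨ □◇¬s), 0
2. s ∨ □◇¬s, 0
3. □◇¬s, 0
4. ◇¬s, 0
5. ¬s, 1
6. ◇¬s, 1
7. ¬s, 2
Accessibility: 0R0, 0R1, 1R1, 1R2, 2R2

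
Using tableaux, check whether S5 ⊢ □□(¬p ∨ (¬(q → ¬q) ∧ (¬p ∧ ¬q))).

No, not valid

Tableau for the negation ¬□□(¬p ∨ (¬(q → ¬q) ∧ (¬p ∧ ¬q))):
1. ¬□□(¬p ∨ (¬(q → ¬q) ∧ (¬p ∧ ¬q))), w0
2. ¬□(¬p ∨ (¬(q → ¬q) ∧ (¬p ∧ ¬q))), w1   [¬□-rule on 1: fresh world w1, w0Rw1]
3. ¬(¬p ∨ (¬(q → ¬q) ∧ (¬p ∧ ¬q))), w2   [¬□-rule on 2: fresh world w2, w1Rw2]
4. p, w2   [¬∨-rule on 3]
5. ¬(¬(q → ¬q) ∧ (¬p ∧ ¬q)), w2   [¬∨-rule on 3]
6. ¬(¬p ∧ ¬q), w2   [¬∧-rule on 5 (branches; this branch)]
7. q, w2   [¬∧-rule on 6 (branches; this branch)]
Accessibility: w0Rw0, w0Rw1, w0Rw2, w1Rw0, w1Rw1, w1Rw2, w2Rw0, w2Rw1, w2Rw2
The negation has an open branch (countermodel exists).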